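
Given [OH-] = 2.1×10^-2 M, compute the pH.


pOH = -log10([OH-]) = -log10(2.1×10^-2)
= 2 - log10(2.1) = 1.68
pH = 14 - pOH = 14 - 1.68 = 12.32

12.32


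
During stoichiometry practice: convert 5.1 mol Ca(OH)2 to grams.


M(Ca(OH)2) = 74.1 g/mol
mass = n × M = 5.1 × 74.1 = 377.91 g

377.91 g


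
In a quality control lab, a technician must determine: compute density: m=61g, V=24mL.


ρ = mass/volume
= 61/24
= 2.542 g/mL

2.542 g/mL


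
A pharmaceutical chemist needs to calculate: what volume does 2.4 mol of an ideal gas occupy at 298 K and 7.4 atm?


PV = nRT  (R = 0.08206 L·atm/(mol·K))
V = nRT/P = 2.4×0.08206×298/7.4
= 7.931 L

7.931 L


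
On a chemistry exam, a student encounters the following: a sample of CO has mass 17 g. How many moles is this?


M(CO) = 28.01 g/mol
n = mass/M = 17/28.01 = 0.6069 mol

0.6069 mol


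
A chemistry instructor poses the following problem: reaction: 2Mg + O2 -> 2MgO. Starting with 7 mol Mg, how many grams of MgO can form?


Mole ratio MgO:Mg = 2:2
n(MgO) = 7 × 2/2 = 7.000 mol
mass = 7.000 × 40.31 = 282.17 g

282.17 g


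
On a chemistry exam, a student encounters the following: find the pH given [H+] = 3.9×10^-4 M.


pH = -log10([H+]) = -log10(3.9×10^-4)
= 4 - log10(3.9)
= 4 - 0.59
= 3.41

3.41


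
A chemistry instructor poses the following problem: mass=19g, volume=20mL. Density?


ρ = mass/volume
= 19/20
= 0.95 g/mL

0.95 g/mL


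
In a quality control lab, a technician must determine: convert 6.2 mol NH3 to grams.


M(NH3) = 17.03 g/mol
mass = n × M = 6.2 × 17.03 = 105.59 g

105.59 g


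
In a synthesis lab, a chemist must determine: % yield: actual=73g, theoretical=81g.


% yield = actual/theoretical × 100
= 73/81 × 100
= 90.12%

90.12%


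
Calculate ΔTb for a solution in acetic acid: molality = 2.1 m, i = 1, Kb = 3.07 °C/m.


ΔTb = Kb × m × i
= 3.07 × 2.1 × 1
= 6.447 °C

6.447 °C


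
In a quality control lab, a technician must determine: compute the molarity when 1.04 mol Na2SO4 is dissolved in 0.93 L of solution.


M = n/V = 1.04/0.93 = 1.118 mol/L

1.118 M


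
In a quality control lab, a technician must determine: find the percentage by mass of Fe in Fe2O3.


M(Fe2O3) = 2×55.85 + 3×16.0 = 159.70 g/mol
Mass of Fe = 2 × 55.85 = 111.70 g/mol
% Fe = 111.70/159.70 × 100 = 69.94%

69.94%


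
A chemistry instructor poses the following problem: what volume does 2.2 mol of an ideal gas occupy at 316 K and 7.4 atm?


PV = nRT  (R = 0.08206 L·atm/(mol·K))
V = nRT/P = 2.2×0.08206×316/7.4
= 7.709 L

7.709 L


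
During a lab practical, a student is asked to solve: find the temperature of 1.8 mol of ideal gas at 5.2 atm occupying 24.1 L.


PV = nRT  (R = 0.08206 L·atm/(mol·K))
T = PV/(nR) = 5.2×24.1/(1.8×0.08206)
= 125.32/0.147708
= 848.43 K

848.43 K


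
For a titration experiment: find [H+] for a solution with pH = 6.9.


[H+] = 10^(-pH) = 10^(-6.9)
= 1.26×10^-7 M

1.26×10^-7 M


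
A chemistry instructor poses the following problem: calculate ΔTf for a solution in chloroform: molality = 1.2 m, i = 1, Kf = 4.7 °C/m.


ΔTf = Kf × m × i
= 4.7 × 1.2 × 1
= 5.64 °C

5.64 °C


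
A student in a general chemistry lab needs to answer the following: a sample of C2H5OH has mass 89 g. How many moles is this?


M(C2H5OH) = 46.07 g/mol
n = mass/M = 89/46.07 = 1.9318 mol

1.9318 mol


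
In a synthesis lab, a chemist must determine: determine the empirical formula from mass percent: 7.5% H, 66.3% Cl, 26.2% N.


Assume 100 g sample. Moles of each element:
  H: 7.5/1.008 = 7.44 mol
  Cl: 66.3/35.45 = 1.87 mol
  N: 26.2/14.01 = 1.87 mol
Divide by smallest (1.87):
  H: 7.44/1.87 = 3.98
  Cl: 1.87/1.87 = 1.0
  N: 1.87/1.87 = 1.0
Empirical formula: NH4Cl

NH4Cl


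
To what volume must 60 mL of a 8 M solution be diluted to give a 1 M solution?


C1V1 = C2V2
8 × 60 = 1 × V2
V2 = 480/1 = 480.0 mL

480.0 mL


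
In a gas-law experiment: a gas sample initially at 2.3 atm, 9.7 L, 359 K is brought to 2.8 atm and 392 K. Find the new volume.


P1V1/T1 = P2V2/T2
V2 = P1V1T2/(T1P2)
= 2.3×9.7×392/(359×2.8)
= 8.7 L

8.7 L


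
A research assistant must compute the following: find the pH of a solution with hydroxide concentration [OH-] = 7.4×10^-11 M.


pOH = -log10([OH-]) = -log10(7.4×10^-11)
= 11 - log10(7.4) = 10.13
pH = 14 - pOH = 14 - 10.13 = 3.87

3.87


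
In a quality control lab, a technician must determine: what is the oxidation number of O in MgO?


O is usually -2
Oxidation number: -2

-2


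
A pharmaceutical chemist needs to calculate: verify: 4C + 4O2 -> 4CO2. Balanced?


Equation: 4C + 4O2 -> 4CO2
Check atoms: C: 4=4, O: 8=8
Balanced

Yes, balanced


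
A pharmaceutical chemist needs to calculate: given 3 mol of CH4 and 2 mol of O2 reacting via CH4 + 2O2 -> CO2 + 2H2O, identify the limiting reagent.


Mole ratio available / coefficient:
  CH4: 3/1 = 3.000
  O2: 2/2 = 1.000
Smaller ratio is limiting.

O2


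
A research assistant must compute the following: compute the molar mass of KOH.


M(KOH) = 1×39.1 + 1×16.0 + 1×1.008
= 39.1 + 16.0 + 1.01
= 56.11 g/mol

56.11 g/mol


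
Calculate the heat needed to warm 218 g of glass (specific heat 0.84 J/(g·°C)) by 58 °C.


q = mcΔT = 218 × 0.84 × 58
= 10620.96 J

10620.96 J


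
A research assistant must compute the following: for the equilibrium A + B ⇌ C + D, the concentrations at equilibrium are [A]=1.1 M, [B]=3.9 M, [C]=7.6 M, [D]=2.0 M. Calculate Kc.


Kc = [C][D]/([A][B])
= (7.6^1 × 2.0^1)/(1.1^1 × 3.9^1)
= 15.2/4.29
= 3.543

3.543


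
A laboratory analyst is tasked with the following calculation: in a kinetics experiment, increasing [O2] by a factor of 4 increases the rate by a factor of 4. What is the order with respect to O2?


rate ∝ [O2]^n
4^n = 4 → n = 1
Order in O2: 1

1


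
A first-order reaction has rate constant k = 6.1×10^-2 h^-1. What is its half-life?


t½ = ln2/k = 0.693147/(6.1×10^-2 h^-1)
= 11.36 h

11.36 h


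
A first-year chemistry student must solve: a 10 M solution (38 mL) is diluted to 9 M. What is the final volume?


C1V1 = C2V2
10 × 38 = 9 × V2
V2 = 380/9 = 42.22 mL

42.22 mL


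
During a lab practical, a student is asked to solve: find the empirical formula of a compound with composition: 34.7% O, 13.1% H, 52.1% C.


Assume 100 g sample. Moles of each element:
  O: 34.7/16.0 = 2.169 mol
  H: 13.1/1.008 = 12.996 mol
  C: 52.1/12.01 = 4.338 mol
Divide by smallest (2.169):
  O: 2.169/2.169 = 1.0
  H: 12.996/2.169 = 5.99
  C: 4.338/2.169 = 2.0
Empirical formula: C2H6O

C2H6O


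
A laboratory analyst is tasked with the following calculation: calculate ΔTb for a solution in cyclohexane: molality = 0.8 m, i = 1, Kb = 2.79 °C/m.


ΔTb = Kb × m × i
= 2.79 × 0.8 × 1
= 2.232 °C

2.232 °C


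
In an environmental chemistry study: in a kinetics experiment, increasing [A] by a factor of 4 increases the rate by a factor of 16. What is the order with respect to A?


rate ∝ [A]^n
4^n = 16 → n = 2
Order in A: 2

2


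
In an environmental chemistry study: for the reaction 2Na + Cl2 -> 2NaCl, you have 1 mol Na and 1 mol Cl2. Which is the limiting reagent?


Mole ratio available / coefficient:
  Na: 1/2 = 0.500
  Cl2: 1/1 = 1.000
Smaller ratio is limiting.

Na


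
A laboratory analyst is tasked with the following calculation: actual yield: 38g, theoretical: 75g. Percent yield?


% yield = actual/theoretical × 100
= 38/75 × 100
= 50.67%

50.67%


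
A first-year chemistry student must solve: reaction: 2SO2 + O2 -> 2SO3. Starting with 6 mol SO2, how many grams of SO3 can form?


Mole ratio SO3:SO2 = 2:2
n(SO3) = 6 × 2/2 = 6.000 mol
mass = 6.000 × 80.07 = 480.42 g

480.42 g


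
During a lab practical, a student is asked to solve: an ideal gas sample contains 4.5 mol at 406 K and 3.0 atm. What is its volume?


PV = nRT  (R = 0.08206 L·atm/(mol·K))
V = nRT/P = 4.5×0.08206×406/3.0
= 49.975 L

49.975 L


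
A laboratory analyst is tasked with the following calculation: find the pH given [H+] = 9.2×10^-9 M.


pH = -log10([H+]) = -log10(9.2×10^-9)
= 9 - log10(9.2)
= 9 - 0.96
= 8.04

8.04


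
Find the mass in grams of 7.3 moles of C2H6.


M(C2H6) = 30.07 g/mol
mass = n × M = 7.3 × 30.07 = 219.51 g

219.51 g


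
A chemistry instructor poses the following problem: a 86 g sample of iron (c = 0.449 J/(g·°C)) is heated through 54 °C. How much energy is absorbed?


q = mcΔT = 86 × 0.449 × 54
= 2085.16 J

2085.16 J


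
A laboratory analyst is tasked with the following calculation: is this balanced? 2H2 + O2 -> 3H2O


Equation: 2H2 + O2 -> 3H2O
Check atoms: H: 4≠6, O: 2≠3
Not balanced

No, not balanced


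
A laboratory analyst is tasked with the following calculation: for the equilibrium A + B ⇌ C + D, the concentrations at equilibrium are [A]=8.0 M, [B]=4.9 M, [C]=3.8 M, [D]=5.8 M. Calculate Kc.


Kc = [C][D]/([A][B])
= (3.8^1 × 5.8^1)/(8.0^1 × 4.9^1)
= 22.04/39.2
= 0.5622

0.5622


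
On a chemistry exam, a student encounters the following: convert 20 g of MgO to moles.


M(MgO) = 40.31 g/mol
n = mass/M = 20/40.31 = 0.4962 mol

0.4962 mol


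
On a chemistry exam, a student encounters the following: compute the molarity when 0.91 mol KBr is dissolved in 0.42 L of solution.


M = n/V = 0.91/0.42 = 2.167 mol/L

2.167 M


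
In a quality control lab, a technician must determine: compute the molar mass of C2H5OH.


M(C2H5OH) = 2×12.01 + 6×1.008 + 1×16.0
= 24.02 + 6.05 + 16.0
= 46.07 g/mol

46.07 g/mol


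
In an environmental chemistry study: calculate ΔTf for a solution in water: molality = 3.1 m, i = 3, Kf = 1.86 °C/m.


ΔTf = Kf × m × i
= 1.86 × 3.1 × 3
= 17.298 °C

17.298 °C


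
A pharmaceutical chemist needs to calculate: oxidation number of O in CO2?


O is usually -2
Oxidation number: -2

-2


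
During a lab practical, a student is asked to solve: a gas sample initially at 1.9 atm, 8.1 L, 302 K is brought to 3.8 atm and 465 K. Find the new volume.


P1V1/T1 = P2V2/T2
V2 = P1V1T2/(T1P2)
= 1.9×8.1×465/(302×3.8)
= 6.236 L

6.236 L


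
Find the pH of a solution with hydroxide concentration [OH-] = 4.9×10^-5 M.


pOH = -log10([OH-]) = -log10(4.9×10^-5)
= 5 - log10(4.9) = 4.31
pH = 14 - pOH = 14 - 4.31 = 9.69

9.69


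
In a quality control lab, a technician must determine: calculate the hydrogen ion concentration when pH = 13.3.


[H+] = 10^(-pH) = 10^(-13.3)
= 5.01×10^-14 M

5.01×10^-14 M


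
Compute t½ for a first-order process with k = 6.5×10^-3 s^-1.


t½ = ln2/k = 0.693147/(6.5×10^-3 s^-1)
= 106.6 s

106.6 s


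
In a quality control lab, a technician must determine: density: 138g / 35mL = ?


ρ = mass/volume
= 138/35
= 3.943 g/mL

3.943 g/mL


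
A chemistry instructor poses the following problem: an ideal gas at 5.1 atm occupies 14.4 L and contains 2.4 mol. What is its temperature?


PV = nRT  (R = 0.08206 L·atm/(mol·K))
T = PV/(nR) = 5.1×14.4/(2.4×0.08206)
= 73.44/0.196944
= 372.90 K

372.90 K


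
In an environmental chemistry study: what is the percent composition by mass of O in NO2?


M(NO2) = 1×14.01 + 2×16.0 = 46.01 g/mol
Mass of O = 2 × 16.0 = 32.00 g/mol
% O = 32.00/46.01 × 100 = 69.55%

69.55%


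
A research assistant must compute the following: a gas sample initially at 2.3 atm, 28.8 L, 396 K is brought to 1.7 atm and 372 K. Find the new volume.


P1V1/T1 = P2V2/T2
V2 = P1V1T2/(T1P2)
= 2.3×28.8×372/(396×1.7)
= 36.603 L

36.603 L


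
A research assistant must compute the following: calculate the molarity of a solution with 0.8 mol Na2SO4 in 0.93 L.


M = n/V = 0.8/0.93 = 0.860 mol/L

0.860 M


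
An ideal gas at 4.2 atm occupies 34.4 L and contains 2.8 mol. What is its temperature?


PV = nRT  (R = 0.08206 L·atm/(mol·K))
T = PV/(nR) = 4.2×34.4/(2.8×0.08206)
= 144.48/0.229768
= 628.81 K

628.81 K


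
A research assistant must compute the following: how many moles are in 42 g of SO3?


M(SO3) = 80.07 g/mol
n = mass/M = 42/80.07 = 0.5245 mol

0.5245 mol


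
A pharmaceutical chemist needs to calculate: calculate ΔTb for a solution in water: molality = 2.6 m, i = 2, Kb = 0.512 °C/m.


ΔTb = Kb × m × i
= 0.512 × 2.6 × 2
= 2.6624 °C

2.6624 °C


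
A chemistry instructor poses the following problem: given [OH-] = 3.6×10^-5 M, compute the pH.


pOH = -log10([OH-]) = -log10(3.6×10^-5)
= 5 - log10(3.6) = 4.44
pH = 14 - pOH = 14 - 4.44 = 9.56

9.56


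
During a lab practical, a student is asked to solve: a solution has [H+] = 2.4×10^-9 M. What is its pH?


pH = -log10([H+]) = -log10(2.4×10^-9)
= 9 - log10(2.4)
= 9 - 0.38
= 8.62

8.62


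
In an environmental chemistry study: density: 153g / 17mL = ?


ρ = mass/volume
= 153/17
= 9.0 g/mL

9.0 g/mL


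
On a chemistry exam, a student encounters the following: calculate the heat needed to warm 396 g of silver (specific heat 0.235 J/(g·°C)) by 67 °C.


q = mcΔT = 396 × 0.235 × 67
= 6235.02 J

6235.02 J


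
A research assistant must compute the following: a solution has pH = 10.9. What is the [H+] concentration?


[H+] = 10^(-pH) = 10^(-10.9)
= 1.26×10^-11 M

1.26×10^-11 M


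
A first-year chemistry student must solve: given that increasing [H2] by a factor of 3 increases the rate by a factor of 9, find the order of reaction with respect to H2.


rate ∝ [H2]^n
3^n = 9 → n = 2
Order in H2: 2

2


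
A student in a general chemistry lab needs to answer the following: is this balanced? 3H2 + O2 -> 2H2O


Equation: 3H2 + O2 -> 2H2O
Check atoms: H: 6≠4, O: 2=2
Not balanced

No, not balanced


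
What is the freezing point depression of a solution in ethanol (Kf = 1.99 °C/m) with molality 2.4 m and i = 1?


ΔTf = Kf × m × i
= 1.99 × 2.4 × 1
= 4.776 °C

4.776 °C


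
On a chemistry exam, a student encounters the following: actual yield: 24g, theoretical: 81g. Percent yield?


% yield = actual/theoretical × 100
= 24/81 × 100
= 29.63%

29.63%


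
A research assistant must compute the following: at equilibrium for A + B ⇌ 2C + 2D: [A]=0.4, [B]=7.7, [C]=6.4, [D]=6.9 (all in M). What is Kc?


Kc = [C]^2[D]^2/([A][B])
= (6.4^2 × 6.9^2)/(0.4^1 × 7.7^1)
= 1950.1056/3.08
= 633.2

633.2


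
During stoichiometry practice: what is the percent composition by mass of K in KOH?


M(KOH) = 1×39.1 + 1×16.0 + 1×1.008 = 56.108 g/mol
Mass of K = 1 × 39.1 = 39.10 g/mol
% K = 39.10/56.108 × 100 = 69.69%

69.69%


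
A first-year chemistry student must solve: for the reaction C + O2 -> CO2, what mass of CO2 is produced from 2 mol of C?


Mole ratio CO2:C = 1:1
n(CO2) = 2 × 1/1 = 2.000 mol
mass = 2.000 × 44.01 = 88.02 g

88.02 g


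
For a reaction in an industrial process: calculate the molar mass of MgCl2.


M(MgCl2) = 1×24.31 + 2×35.45
= 24.31 + 70.9
= 95.21 g/mol

95.21 g/mol


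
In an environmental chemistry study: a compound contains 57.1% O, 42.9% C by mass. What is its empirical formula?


Assume 100 g sample. Moles of each element:
  O: 57.1/16.0 = 3.569 mol
  C: 42.9/12.01 = 3.572 mol
Divide by smallest (3.569):
  O: 3.569/3.569 = 1.0
  C: 3.572/3.569 = 1.0
Empirical formula: CO

CO


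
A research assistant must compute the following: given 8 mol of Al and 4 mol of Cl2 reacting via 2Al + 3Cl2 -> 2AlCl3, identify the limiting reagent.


Mole ratio available / coefficient:
  Al: 8/2 = 4.000
  Cl2: 4/3 = 1.333
Smaller ratio is limiting.

Cl2


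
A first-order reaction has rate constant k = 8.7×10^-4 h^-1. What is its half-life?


t½ = ln2/k = 0.693147/(8.7×10^-4 h^-1)
= 796.7 h

796.7 h


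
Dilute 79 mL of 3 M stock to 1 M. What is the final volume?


C1V1 = C2V2
3 × 79 = 1 × V2
V2 = 237/1 = 237.0 mL

237.0 mL


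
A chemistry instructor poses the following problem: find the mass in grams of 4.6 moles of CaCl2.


M(CaCl2) = 110.98 g/mol
mass = n × M = 4.6 × 110.98 = 510.51 g

510.51 g


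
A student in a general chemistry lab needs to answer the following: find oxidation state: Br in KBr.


halide: -1
Oxidation number: -1

-1


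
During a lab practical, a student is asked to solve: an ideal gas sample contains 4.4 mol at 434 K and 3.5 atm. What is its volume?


PV = nRT  (R = 0.08206 L·atm/(mol·K))
V = nRT/P = 4.4×0.08206×434/3.5
= 44.772 L

44.772 L


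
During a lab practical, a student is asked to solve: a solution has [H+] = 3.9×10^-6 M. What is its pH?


pH = -log10([H+]) = -log10(3.9×10^-6)
= 6 - log10(3.9)
= 6 - 0.59
= 5.41

5.41


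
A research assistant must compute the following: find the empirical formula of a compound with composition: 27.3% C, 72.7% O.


Assume 100 g sample. Moles of each element:
  C: 27.3/12.01 = 2.273 mol
  O: 72.7/16.0 = 4.544 mol
Divide by smallest (2.273):
  C: 2.273/2.273 = 1.0
  O: 4.544/2.273 = 2.0
Empirical formula: CO2

CO2


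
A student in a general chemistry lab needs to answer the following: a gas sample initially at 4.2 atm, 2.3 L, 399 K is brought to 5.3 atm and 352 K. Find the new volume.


P1V1/T1 = P2V2/T2
V2 = P1V1T2/(T1P2)
= 4.2×2.3×352/(399×5.3)
= 1.608 L

1.608 L


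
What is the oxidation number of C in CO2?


x + 2(-2) = 0, so x = +4
Oxidation number: +4

+4


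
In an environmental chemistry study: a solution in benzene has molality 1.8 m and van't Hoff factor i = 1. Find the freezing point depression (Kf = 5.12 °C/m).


ΔTf = Kf × m × i
= 5.12 × 1.8 × 1
= 9.216 °C

9.216 °C


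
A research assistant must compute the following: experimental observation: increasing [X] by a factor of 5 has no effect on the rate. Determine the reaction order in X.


rate ∝ [X]^n
rate ∝ [X]^0
Order in X: 0

0


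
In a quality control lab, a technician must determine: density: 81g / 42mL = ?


ρ = mass/volume
= 81/42
= 1.929 g/mL

1.929 g/mL


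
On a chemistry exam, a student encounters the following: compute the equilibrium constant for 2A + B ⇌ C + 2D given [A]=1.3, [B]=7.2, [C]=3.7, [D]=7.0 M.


Kc = [C][D]^2/([A]^2[B])
= (3.7^1 × 7.0^2)/(1.3^2 × 7.2^1)
= 181.3/12.168
= 14.90

14.90


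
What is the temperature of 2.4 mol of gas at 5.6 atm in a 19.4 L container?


PV = nRT  (R = 0.08206 L·atm/(mol·K))
T = PV/(nR) = 5.6×19.4/(2.4×0.08206)
= 108.64/0.196944
= 551.63 K

551.63 K


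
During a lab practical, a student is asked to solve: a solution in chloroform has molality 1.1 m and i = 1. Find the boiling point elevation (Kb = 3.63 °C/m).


ΔTb = Kb × m × i
= 3.63 × 1.1 × 1
= 3.993 °C

3.993 °C


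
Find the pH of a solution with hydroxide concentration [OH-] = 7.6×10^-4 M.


pOH = -log10([OH-]) = -log10(7.6×10^-4)
= 4 - log10(7.6) = 3.12
pH = 14 - pOH = 14 - 3.12 = 10.88

10.88


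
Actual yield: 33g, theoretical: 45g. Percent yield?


% yield = actual/theoretical × 100
= 33/45 × 100
= 73.33%

73.33%


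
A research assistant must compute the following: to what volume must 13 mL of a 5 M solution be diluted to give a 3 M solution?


C1V1 = C2V2
5 × 13 = 3 × V2
V2 = 65/3 = 21.67 mL

21.67 mL


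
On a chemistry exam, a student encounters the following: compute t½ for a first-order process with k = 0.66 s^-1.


t½ = ln2/k = 0.693147/(0.66 s^-1)
= 1.050 s

1.050 s


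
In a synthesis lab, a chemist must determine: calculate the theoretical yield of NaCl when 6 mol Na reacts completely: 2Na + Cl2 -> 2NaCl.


Mole ratio NaCl:Na = 2:2
n(NaCl) = 6 × 2/2 = 6.000 mol
mass = 6.000 × 58.44 = 350.64 g

350.64 g


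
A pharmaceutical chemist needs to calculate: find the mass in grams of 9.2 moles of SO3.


M(SO3) = 80.07 g/mol
mass = n × M = 9.2 × 80.07 = 736.64 g

736.64 g


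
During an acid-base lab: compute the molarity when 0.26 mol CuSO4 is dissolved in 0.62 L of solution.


M = n/V = 0.26/0.62 = 0.419 mol/L

0.419 M


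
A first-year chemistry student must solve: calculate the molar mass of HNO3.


M(HNO3) = 1×1.008 + 1×14.01 + 3×16.0
= 1.01 + 14.01 + 48.0
= 63.02 g/mol

63.02 g/mol


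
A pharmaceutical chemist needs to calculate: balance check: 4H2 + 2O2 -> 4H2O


Equation: 4H2 + 2O2 -> 4H2O
Check atoms: H: 8=8, O: 4=4
Balanced

Yes, balanced


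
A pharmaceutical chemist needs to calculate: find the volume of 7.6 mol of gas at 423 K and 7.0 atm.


PV = nRT  (R = 0.08206 L·atm/(mol·K))
V = nRT/P = 7.6×0.08206×423/7.0
= 37.687 L

37.687 L


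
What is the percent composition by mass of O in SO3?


M(SO3) = 1×32.07 + 3×16.0 = 80.07 g/mol
Mass of O = 3 × 16.0 = 48.00 g/mol
% O = 48.00/80.07 × 100 = 59.95%

59.95%


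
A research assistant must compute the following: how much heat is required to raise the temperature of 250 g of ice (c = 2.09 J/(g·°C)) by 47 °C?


q = mcΔT = 250 × 2.09 × 47
= 24557.50 J

24557.50 J


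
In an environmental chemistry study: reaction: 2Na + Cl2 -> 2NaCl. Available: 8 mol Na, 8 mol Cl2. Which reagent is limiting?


Mole ratio available / coefficient:
  Na: 8/2 = 4.000
  Cl2: 8/1 = 8.000
Smaller ratio is limiting.

Na


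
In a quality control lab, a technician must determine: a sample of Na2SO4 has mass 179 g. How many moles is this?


M(Na2SO4) = 142.05 g/mol
n = mass/M = 179/142.05 = 1.2601 mol

1.2601 mol


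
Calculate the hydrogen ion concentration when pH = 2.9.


[H+] = 10^(-pH) = 10^(-2.9)
= 1.26×10^-3 M

1.26×10^-3 M


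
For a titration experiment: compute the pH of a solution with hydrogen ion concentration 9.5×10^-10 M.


pH = -log10([H+]) = -log10(9.5×10^-10)
= 10 - log10(9.5)
= 10 - 0.98
= 9.02

9.02


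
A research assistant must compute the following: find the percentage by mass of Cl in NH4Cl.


M(NH4Cl) = 1×14.01 + 4×1.008 + 1×35.45 = 53.492 g/mol
Mass of Cl = 1 × 35.45 = 35.45 g/mol
% Cl = 35.45/53.492 × 100 = 66.27%

66.27%


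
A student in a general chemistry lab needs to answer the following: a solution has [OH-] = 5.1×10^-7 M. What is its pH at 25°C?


pOH = -log10([OH-]) = -log10(5.1×10^-7)
= 7 - log10(5.1) = 6.29
pH = 14 - pOH = 14 - 6.29 = 7.71

7.71


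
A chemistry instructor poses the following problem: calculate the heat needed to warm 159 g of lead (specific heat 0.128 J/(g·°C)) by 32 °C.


q = mcΔT = 159 × 0.128 × 32
= 651.26 J

651.26 J


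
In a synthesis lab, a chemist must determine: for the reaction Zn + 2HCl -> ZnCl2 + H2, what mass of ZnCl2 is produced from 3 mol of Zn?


Mole ratio ZnCl2:Zn = 1:1
n(ZnCl2) = 3 × 1/1 = 3.000 mol
mass = 3.000 × 136.28 = 408.84 g

408.84 g


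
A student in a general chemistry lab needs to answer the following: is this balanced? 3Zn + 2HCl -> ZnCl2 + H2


Equation: 3Zn + 2HCl -> ZnCl2 + H2
Check atoms: Cl: 2=2, H: 2=2, Zn: 3≠1
Not balanced

No, not balanced


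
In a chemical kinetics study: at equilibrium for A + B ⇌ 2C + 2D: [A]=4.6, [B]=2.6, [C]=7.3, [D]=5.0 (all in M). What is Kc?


Kc = [C]^2[D]^2/([A][B])
= (7.3^2 × 5.0^2)/(4.6^1 × 2.6^1)
= 1332.25/11.96
= 111.4

111.4


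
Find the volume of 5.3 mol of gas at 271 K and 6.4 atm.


PV = nRT  (R = 0.08206 L·atm/(mol·K))
V = nRT/P = 5.3×0.08206×271/6.4
= 18.416 L

18.416 L


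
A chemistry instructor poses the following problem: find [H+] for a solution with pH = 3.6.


[H+] = 10^(-pH) = 10^(-3.6)
= 2.51×10^-4 M

2.51×10^-4 M


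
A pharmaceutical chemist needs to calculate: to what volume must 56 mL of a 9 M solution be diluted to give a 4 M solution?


C1V1 = C2V2
9 × 56 = 4 × V2
V2 = 504/4 = 126.0 mL

126.0 mL


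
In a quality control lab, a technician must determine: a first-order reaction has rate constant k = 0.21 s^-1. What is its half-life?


t½ = ln2/k = 0.693147/(0.21 s^-1)
= 3.301 s

3.301 s


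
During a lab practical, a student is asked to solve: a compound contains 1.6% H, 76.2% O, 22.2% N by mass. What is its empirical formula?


Assume 100 g sample. Moles of each element:
  H: 1.6/1.008 = 1.587 mol
  O: 76.2/16.0 = 4.763 mol
  N: 22.2/14.01 = 1.585 mol
Divide by smallest (1.585):
  H: 1.587/1.585 = 1.0
  O: 4.763/1.585 = 3.01
  N: 1.585/1.585 = 1.0
Empirical formula: HNO3

HNO3


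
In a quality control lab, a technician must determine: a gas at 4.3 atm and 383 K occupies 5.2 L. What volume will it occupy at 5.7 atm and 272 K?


P1V1/T1 = P2V2/T2
V2 = P1V1T2/(T1P2)
= 4.3×5.2×272/(383×5.7)
= 2.786 L

2.786 L


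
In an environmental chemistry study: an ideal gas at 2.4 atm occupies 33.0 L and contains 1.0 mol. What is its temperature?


PV = nRT  (R = 0.08206 L·atm/(mol·K))
T = PV/(nR) = 2.4×33.0/(1.0×0.08206)
= 79.20/0.082060
= 965.15 K

965.15 K


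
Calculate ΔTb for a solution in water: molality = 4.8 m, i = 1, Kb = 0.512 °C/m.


ΔTb = Kb × m × i
= 0.512 × 4.8 × 1
= 2.4576 °C

2.4576 °C


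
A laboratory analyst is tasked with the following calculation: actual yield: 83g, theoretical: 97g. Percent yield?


% yield = actual/theoretical × 100
= 83/97 × 100
= 85.57%

85.57%


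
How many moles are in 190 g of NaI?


M(NaI) = 149.89 g/mol
n = mass/M = 190/149.89 = 1.2676 mol

1.2676 mol


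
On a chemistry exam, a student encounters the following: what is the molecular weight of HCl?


M(HCl) = 1×1.008 + 1×35.45
= 1.01 + 35.45
= 36.46 g/mol

36.46 g/mol


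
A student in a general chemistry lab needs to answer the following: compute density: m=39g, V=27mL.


ρ = mass/volume
= 39/27
= 1.444 g/mL

1.444 g/mL


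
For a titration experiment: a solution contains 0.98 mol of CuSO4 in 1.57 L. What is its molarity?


M = n/V = 0.98/1.57 = 0.624 mol/L

0.624 M


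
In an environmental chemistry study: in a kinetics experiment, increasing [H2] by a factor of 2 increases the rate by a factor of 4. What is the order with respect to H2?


rate ∝ [H2]^n
2^n = 4 → n = 2
Order in H2: 2

2


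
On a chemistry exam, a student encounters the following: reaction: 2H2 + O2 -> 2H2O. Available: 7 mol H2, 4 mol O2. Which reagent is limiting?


Mole ratio available / coefficient:
  H2: 7/2 = 3.500
  O2: 4/1 = 4.000
Smaller ratio is limiting.

H2


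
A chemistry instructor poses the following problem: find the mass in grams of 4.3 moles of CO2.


M(CO2) = 44.01 g/mol
mass = n × M = 4.3 × 44.01 = 189.24 g

189.24 g


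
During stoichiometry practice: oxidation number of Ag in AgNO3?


Ag is +1
Oxidation number: +1

+1


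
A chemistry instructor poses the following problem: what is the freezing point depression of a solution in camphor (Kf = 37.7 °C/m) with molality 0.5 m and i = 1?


ΔTf = Kf × m × i
= 37.7 × 0.5 × 1
= 18.85 °C

18.85 °C


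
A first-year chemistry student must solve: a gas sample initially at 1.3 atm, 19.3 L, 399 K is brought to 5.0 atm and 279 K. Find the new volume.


P1V1/T1 = P2V2/T2
V2 = P1V1T2/(T1P2)
= 1.3×19.3×279/(399×5.0)
= 3.509 L

3.509 L


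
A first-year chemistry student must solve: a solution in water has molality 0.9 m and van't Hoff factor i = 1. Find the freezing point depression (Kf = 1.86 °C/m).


ΔTf = Kf × m × i
= 1.86 × 0.9 × 1
= 1.674 °C

1.674 °C


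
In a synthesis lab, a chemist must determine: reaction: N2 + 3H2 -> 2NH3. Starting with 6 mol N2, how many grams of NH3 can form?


Mole ratio NH3:N2 = 2:1
n(NH3) = 6 × 2/1 = 12.000 mol
mass = 12.000 × 17.03 = 204.36 g

204.36 g


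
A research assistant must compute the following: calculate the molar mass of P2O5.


M(P2O5) = 2×30.97 + 5×16.0
= 61.94 + 80.0
= 141.94 g/mol

141.94 g/mol


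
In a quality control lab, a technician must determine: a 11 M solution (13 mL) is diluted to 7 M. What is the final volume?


C1V1 = C2V2
11 × 13 = 7 × V2
V2 = 143/7 = 20.43 mL

20.43 mL


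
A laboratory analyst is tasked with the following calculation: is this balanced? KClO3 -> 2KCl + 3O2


Equation: KClO3 -> 2KCl + 3O2
Check atoms: Cl: 1≠2, K: 1≠2, O: 3≠6
Not balanced

No, not balanced


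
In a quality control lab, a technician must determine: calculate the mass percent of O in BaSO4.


M(BaSO4) = 1×137.33 + 1×32.07 + 4×16.0 = 233.40 g/mol
Mass of O = 4 × 16.0 = 64.00 g/mol
% O = 64.00/233.40 × 100 = 27.42%

27.42%


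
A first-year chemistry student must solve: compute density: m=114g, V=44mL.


ρ = mass/volume
= 114/44
= 2.591 g/mL

2.591 g/mL


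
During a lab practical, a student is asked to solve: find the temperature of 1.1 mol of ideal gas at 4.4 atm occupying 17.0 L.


PV = nRT  (R = 0.08206 L·atm/(mol·K))
T = PV/(nR) = 4.4×17.0/(1.1×0.08206)
= 74.80/0.090266
= 828.66 K

828.66 K


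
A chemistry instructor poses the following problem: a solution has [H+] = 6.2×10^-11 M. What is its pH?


pH = -log10([H+]) = -log10(6.2×10^-11)
= 11 - log10(6.2)
= 11 - 0.79
= 10.21

10.21


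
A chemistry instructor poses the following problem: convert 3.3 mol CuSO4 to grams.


M(CuSO4) = 159.62 g/mol
mass = n × M = 3.3 × 159.62 = 526.75 g

526.75 g


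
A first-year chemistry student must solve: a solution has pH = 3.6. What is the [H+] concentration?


[H+] = 10^(-pH) = 10^(-3.6)
= 2.51×10^-4 M

2.51×10^-4 M


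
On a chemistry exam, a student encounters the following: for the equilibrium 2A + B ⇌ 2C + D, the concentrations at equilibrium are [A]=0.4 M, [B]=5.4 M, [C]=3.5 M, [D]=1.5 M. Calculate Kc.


Kc = [C]^2[D]/([A]^2[B])
= (3.5^2 × 1.5^1)/(0.4^2 × 5.4^1)
= 18.375/0.864
= 21.27

21.27


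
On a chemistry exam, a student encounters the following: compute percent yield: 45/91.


% yield = actual/theoretical × 100
= 45/91 × 100
= 49.45%

49.45%


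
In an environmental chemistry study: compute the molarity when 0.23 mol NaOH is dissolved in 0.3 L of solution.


M = n/V = 0.23/0.3 = 0.767 mol/L

0.767 M


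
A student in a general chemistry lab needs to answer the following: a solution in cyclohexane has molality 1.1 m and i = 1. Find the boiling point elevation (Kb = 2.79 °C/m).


ΔTb = Kb × m × i
= 2.79 × 1.1 × 1
= 3.069 °C

3.069 °C


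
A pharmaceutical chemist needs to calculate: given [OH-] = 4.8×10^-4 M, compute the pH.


pOH = -log10([OH-]) = -log10(4.8×10^-4)
= 4 - log10(4.8) = 3.32
pH = 14 - pOH = 14 - 3.32 = 10.68

10.68


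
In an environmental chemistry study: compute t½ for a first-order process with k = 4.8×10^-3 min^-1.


t½ = ln2/k = 0.693147/(4.8×10^-3 min^-1)
= 144.4 min

144.4 min


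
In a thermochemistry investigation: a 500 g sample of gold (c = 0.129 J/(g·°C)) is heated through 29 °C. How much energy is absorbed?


q = mcΔT = 500 × 0.129 × 29
= 1870.50 J

1870.50 J


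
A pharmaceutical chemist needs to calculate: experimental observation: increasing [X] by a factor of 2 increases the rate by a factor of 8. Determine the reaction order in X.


rate ∝ [X]^n
2^n = 8 → n = 3
Order in X: 3

3


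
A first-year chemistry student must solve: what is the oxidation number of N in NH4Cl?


x + 4(+1) + (-1) = 0, so x = -3
Oxidation number: -3

-3


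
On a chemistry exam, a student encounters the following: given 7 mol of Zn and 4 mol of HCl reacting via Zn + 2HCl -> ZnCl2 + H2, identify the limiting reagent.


Mole ratio available / coefficient:
  Zn: 7/1 = 7.000
  HCl: 4/2 = 2.000
Smaller ratio is limiting.

HCl


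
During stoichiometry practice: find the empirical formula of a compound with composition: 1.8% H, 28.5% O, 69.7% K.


Assume 100 g sample. Moles of each element:
  H: 1.8/1.008 = 1.786 mol
  O: 28.5/16.0 = 1.781 mol
  K: 69.7/39.1 = 1.783 mol
Divide by smallest (1.781):
  H: 1.786/1.781 = 1.0
  O: 1.781/1.781 = 1.0
  K: 1.783/1.781 = 1.0
Empirical formula: KOH

KOH


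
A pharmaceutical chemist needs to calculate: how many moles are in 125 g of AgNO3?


M(AgNO3) = 169.88 g/mol
n = mass/M = 125/169.88 = 0.7358 mol

0.7358 mol


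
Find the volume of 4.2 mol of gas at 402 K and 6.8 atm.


PV = nRT  (R = 0.08206 L·atm/(mol·K))
V = nRT/P = 4.2×0.08206×402/6.8
= 20.375 L

20.375 L


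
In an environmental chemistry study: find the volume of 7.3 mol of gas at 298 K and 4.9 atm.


PV = nRT  (R = 0.08206 L·atm/(mol·K))
V = nRT/P = 7.3×0.08206×298/4.9
= 36.431 L

36.431 L


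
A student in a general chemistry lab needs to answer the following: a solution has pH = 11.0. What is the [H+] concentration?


[H+] = 10^(-pH) = 10^(-11.0)
= 1.0×10^-11 M

1.0×10^-11 M


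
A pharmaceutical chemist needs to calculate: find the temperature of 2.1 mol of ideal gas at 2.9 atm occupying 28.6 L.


PV = nRT  (R = 0.08206 L·atm/(mol·K))
T = PV/(nR) = 2.9×28.6/(2.1×0.08206)
= 82.94/0.172326
= 481.30 K

481.30 K


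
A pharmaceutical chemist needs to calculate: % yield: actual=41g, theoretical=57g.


% yield = actual/theoretical × 100
= 41/57 × 100
= 71.93%

71.93%


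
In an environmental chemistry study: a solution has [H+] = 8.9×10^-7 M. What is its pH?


pH = -log10([H+]) = -log10(8.9×10^-7)
= 7 - log10(8.9)
= 7 - 0.95
= 6.05

6.05


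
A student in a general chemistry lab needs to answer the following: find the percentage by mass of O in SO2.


M(SO2) = 1×32.07 + 2×16.0 = 64.07 g/mol
Mass of O = 2 × 16.0 = 32.00 g/mol
% O = 32.00/64.07 × 100 = 49.95%

49.95%


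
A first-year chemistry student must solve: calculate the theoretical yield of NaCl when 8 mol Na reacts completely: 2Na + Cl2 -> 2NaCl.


Mole ratio NaCl:Na = 2:2
n(NaCl) = 8 × 2/2 = 8.000 mol
mass = 8.000 × 58.44 = 467.52 g

467.52 g


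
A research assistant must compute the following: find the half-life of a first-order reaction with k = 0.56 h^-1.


t½ = ln2/k = 0.693147/(0.56 h^-1)
= 1.238 h

1.238 h


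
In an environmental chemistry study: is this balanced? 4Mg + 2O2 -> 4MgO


Equation: 4Mg + 2O2 -> 4MgO
Check atoms: Mg: 4=4, O: 4=4
Balanced

Yes, balanced


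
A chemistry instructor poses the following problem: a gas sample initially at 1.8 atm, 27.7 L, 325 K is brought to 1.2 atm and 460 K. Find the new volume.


P1V1/T1 = P2V2/T2
V2 = P1V1T2/(T1P2)
= 1.8×27.7×460/(325×1.2)
= 58.809 L

58.809 L


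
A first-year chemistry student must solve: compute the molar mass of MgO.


M(MgO) = 1×24.31 + 1×16.0
= 24.31 + 16.0
= 40.31 g/mol

40.31 g/mol


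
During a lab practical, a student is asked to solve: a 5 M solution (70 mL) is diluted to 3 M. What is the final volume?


C1V1 = C2V2
5 × 70 = 3 × V2
V2 = 350/3 = 116.67 mL

116.67 mL


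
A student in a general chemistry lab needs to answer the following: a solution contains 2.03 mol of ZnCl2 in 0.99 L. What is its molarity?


M = n/V = 2.03/0.99 = 2.051 mol/L

2.051 M


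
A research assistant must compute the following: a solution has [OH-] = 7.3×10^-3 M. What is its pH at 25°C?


pOH = -log10([OH-]) = -log10(7.3×10^-3)
= 3 - log10(7.3) = 2.14
pH = 14 - pOH = 14 - 2.14 = 11.86

11.86


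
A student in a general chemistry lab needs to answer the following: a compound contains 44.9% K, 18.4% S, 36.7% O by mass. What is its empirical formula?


Assume 100 g sample. Moles of each element:
  K: 44.9/39.1 = 1.148 mol
  S: 18.4/32.07 = 0.574 mol
  O: 36.7/16.0 = 2.294 mol
Divide by smallest (0.574):
  K: 1.148/0.574 = 2.0
  S: 0.574/0.574 = 1.0
  O: 2.294/0.574 = 4.0
Empirical formula: K2SO4

K2SO4


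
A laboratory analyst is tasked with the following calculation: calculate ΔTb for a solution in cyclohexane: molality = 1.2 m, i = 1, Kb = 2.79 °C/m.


ΔTb = Kb × m × i
= 2.79 × 1.2 × 1
= 3.348 °C

3.348 °C


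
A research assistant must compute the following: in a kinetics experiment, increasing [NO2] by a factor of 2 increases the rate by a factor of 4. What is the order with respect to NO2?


rate ∝ [NO2]^n
2^n = 4 → n = 2
Order in NO2: 2

2


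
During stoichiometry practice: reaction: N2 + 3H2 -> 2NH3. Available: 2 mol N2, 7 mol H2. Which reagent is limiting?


Mole ratio available / coefficient:
  N2: 2/1 = 2.000
  H2: 7/3 = 2.333
Smaller ratio is limiting.

N2


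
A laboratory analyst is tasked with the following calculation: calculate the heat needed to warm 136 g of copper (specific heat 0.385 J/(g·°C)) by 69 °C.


q = mcΔT = 136 × 0.385 × 69
= 3612.84 J

3612.84 J


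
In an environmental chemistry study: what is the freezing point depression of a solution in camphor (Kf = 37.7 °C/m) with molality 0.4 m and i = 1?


ΔTf = Kf × m × i
= 37.7 × 0.4 × 1
= 15.08 °C

15.08 °C


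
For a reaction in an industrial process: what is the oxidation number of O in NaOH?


O is usually -2
Oxidation number: -2

-2


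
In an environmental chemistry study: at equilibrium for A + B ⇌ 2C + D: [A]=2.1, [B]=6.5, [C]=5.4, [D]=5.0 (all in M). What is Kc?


Kc = [C]^2[D]/([A][B])
= (5.4^2 × 5.0^1)/(2.1^1 × 6.5^1)
= 145.8/13.65
= 10.68

10.68


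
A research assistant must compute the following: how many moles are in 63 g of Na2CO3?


M(Na2CO3) = 105.99 g/mol
n = mass/M = 63/105.99 = 0.5944 mol

0.5944 mol


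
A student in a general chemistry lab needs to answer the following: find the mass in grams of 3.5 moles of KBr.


M(KBr) = 119.0 g/mol
mass = n × M = 3.5 × 119.0 = 416.50 g

416.50 g


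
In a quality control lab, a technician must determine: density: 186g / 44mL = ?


ρ = mass/volume
= 186/44
= 4.227 g/mL

4.227 g/mL


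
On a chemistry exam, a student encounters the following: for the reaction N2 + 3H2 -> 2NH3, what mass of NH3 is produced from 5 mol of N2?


Mole ratio NH3:N2 = 2:1
n(NH3) = 5 × 2/1 = 10.000 mol
mass = 10.000 × 17.03 = 170.3 g

170.3 g


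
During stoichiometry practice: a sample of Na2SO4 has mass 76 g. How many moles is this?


M(Na2SO4) = 142.05 g/mol
n = mass/M = 76/142.05 = 0.535 mol

0.535 mol


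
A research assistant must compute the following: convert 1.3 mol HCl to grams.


M(HCl) = 36.46 g/mol
mass = n × M = 1.3 × 36.46 = 47.40 g

47.40 g


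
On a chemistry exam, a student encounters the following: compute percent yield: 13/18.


% yield = actual/theoretical × 100
= 13/18 × 100
= 72.22%

72.22%


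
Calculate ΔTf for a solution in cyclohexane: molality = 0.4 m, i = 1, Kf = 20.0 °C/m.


ΔTf = Kf × m × i
= 20.0 × 0.4 × 1
= 8.0 °C

8.0 °C


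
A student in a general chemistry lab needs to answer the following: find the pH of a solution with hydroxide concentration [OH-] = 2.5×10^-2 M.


pOH = -log10([OH-]) = -log10(2.5×10^-2)
= 2 - log10(2.5) = 1.6
pH = 14 - pOH = 14 - 1.6 = 12.4

12.4


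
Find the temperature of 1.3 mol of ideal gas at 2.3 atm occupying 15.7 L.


PV = nRT  (R = 0.08206 L·atm/(mol·K))
T = PV/(nR) = 2.3×15.7/(1.3×0.08206)
= 36.11/0.106678
= 338.50 K

338.50 K


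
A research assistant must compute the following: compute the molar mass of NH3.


M(NH3) = 1×14.01 + 3×1.008
= 14.01 + 3.02
= 17.03 g/mol

17.03 g/mol


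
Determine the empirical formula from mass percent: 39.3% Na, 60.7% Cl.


Assume 100 g sample. Moles of each element:
  Na: 39.3/22.99 = 1.709 mol
  Cl: 60.7/35.45 = 1.712 mol
Divide by smallest (1.709):
  Na: 1.709/1.709 = 1.0
  Cl: 1.712/1.709 = 1.0
Empirical formula: NaCl

NaCl


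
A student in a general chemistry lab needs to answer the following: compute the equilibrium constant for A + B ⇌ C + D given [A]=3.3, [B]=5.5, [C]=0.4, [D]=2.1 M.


Kc = [C][D]/([A][B])
= (0.4^1 × 2.1^1)/(3.3^1 × 5.5^1)
= 0.84/18.15
= 0.04628

0.04628


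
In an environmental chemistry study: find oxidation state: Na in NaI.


Group 1 metal: +1
Oxidation number: +1

+1
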